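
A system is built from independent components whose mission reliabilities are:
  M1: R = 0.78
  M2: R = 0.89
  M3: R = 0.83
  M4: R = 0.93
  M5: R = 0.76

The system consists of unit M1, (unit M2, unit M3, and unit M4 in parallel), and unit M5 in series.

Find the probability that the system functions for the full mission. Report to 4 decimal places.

0.5920

Parallel (M2, M3, and M4): 1 − (1 − 0.890000)(1 − 0.830000)(1 − 0.930000) = 0.998691
Series (M1, [0.998691], and M5): 0.780000 × 0.998691 × 0.760000 = 0.5920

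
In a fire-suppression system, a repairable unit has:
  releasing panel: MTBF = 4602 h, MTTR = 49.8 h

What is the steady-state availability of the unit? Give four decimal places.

0.9893

A(releasing panel) = MTBF/(MTBF+MTTR) = 4602/(4602+49.8) = 0.9893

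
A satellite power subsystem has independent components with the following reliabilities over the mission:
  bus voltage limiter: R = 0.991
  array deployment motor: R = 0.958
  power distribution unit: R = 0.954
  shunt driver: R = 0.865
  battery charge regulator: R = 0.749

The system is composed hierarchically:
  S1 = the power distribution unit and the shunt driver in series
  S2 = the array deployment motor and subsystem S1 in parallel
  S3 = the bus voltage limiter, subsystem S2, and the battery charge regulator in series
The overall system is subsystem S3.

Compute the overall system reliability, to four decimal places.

Series (power distribution unit and shunt driver): 0.954000 × 0.865000 = 0.825210
Parallel (array deployment motor and [0.825210]): 1 − (1 − 0.958000)(1 − 0.825210) = 0.992659
Series (bus voltage limiter, [0.992659], and battery charge regulator): 0.991000 × 0.992659 × 0.749000 = 0.7368

0.7368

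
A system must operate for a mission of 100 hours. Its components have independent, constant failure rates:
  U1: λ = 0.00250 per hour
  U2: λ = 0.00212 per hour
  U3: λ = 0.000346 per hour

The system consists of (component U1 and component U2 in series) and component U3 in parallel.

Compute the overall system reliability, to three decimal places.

R(U1) = exp(−0.00250 × 100) = 0.77880
R(U2) = exp(−0.00212 × 100) = 0.80896
R(U3) = exp(−0.000346 × 100) = 0.96599
Series (U1 and U2): 0.77880 × 0.80896 = 0.63002
Parallel ([0.63002] and U3): 1 − (1 − 0.63002)(1 − 0.96599) = 0.987

0.987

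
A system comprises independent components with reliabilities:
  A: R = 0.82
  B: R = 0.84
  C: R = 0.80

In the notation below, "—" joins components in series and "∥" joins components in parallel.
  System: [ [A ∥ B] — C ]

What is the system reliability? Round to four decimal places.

0.7770

Parallel (A and B): 1 − (1 − 0.820000)(1 − 0.840000) = 0.971200
Series ([0.971200] and C): 0.971200 × 0.800000 = 0.7770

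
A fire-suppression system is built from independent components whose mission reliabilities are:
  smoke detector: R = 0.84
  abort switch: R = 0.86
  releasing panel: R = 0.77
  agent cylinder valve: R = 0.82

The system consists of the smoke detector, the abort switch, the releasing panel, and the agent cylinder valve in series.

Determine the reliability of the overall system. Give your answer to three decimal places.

0.456

Series (smoke detector, abort switch, releasing panel, and agent cylinder valve): 0.84000 × 0.86000 × 0.77000 × 0.82000 = 0.456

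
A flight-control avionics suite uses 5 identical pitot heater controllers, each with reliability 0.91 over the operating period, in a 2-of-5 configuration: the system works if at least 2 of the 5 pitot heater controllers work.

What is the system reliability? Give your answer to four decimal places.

R = Σ_{i=2}^{5} C(5,i) p^i (1−p)^{5−i} with p = 0.91
C(5,2)·0.91^2·0.09^3 = 0.006037
C(5,3)·0.91^3·0.09^2 = 0.061039
C(5,4)·0.91^4·0.09^1 = 0.308587
C(5,5)·0.91^5·0.09^0 = 0.624032
Sum = 0.9997

0.9997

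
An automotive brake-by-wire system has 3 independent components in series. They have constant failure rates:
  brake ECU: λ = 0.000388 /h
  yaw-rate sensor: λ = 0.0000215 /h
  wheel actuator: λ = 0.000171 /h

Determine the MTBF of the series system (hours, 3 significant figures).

Series of exponential components: λ_sys = Σ λ_i
λ_sys = 0.000388 + 0.0000215 + 0.000171 = 5.8050e-04 /h
MTBF = 1 / λ_sys = 1720 h

1720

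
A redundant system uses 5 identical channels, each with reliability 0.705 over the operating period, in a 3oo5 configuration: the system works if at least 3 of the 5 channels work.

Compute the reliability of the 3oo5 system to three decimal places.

R = Σ_{i=3}^{5} C(5,i) p^i (1−p)^{5−i} with p = 0.705
C(5,3)·0.705^3·0.295^2 = 0.30494
C(5,4)·0.705^4·0.295^1 = 0.36437
C(5,5)·0.705^5·0.295^0 = 0.17416
Sum = 0.843

0.843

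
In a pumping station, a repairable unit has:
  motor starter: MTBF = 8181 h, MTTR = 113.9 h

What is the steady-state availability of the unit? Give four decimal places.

0.9863

A(motor starter) = MTBF/(MTBF+MTTR) = 8181/(8181+113.9) = 0.9863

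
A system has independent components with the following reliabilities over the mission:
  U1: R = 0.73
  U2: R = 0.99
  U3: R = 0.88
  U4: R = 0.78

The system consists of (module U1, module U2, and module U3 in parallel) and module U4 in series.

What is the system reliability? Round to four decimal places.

0.7797

Parallel (U1, U2, and U3): 1 − (1 − 0.730000)(1 − 0.990000)(1 − 0.880000) = 0.999676
Series ([0.999676] and U4): 0.999676 × 0.780000 = 0.7797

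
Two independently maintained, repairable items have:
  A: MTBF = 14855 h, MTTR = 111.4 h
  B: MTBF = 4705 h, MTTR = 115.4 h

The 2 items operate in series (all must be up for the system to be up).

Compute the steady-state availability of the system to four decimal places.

A(A) = MTBF/(MTBF+MTTR) = 14855/(14855+111.4) = 0.992557
A(B) = MTBF/(MTBF+MTTR) = 4705/(4705+115.4) = 0.976060
Series availability: 0.992557 × 0.976060 = 0.9688

0.9688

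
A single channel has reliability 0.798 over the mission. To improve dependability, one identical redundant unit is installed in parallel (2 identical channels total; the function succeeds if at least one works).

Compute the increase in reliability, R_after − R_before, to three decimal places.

R_before = 0.798
R_after = 1 − (1 − 0.798)^2 = 0.959
ΔR = 0.959 − 0.798 = 0.161

0.161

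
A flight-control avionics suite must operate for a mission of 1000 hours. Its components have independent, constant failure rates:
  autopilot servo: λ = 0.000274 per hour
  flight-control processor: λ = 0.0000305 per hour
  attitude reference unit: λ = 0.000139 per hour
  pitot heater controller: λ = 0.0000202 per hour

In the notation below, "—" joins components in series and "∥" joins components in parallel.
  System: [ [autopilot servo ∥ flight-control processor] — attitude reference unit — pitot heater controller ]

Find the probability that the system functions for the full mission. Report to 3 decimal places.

0.847

R(autopilot servo) = exp(−0.000274 × 1000) = 0.76033
R(flight-control processor) = exp(−0.0000305 × 1000) = 0.96996
R(attitude reference unit) = exp(−0.000139 × 1000) = 0.87023
R(pitot heater controller) = exp(−0.0000202 × 1000) = 0.98000
Parallel (autopilot servo and flight-control processor): 1 − (1 − 0.76033)(1 − 0.96996) = 0.99280
Series ([0.99280], attitude reference unit, and pitot heater controller): 0.99280 × 0.87023 × 0.98000 = 0.847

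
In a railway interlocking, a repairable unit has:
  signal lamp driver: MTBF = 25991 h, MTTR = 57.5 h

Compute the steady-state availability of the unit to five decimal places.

0.99779

A(signal lamp driver) = MTBF/(MTBF+MTTR) = 25991/(25991+57.5) = 0.99779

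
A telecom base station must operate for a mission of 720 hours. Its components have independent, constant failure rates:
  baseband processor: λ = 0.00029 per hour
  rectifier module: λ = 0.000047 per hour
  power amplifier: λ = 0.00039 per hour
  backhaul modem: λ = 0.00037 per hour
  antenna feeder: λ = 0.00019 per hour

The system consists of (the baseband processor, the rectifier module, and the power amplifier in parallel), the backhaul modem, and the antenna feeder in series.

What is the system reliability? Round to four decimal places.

R(baseband processor) = exp(−0.00029 × 720) = 0.811558
R(rectifier module) = exp(−0.000047 × 720) = 0.966726
R(power amplifier) = exp(−0.00039 × 720) = 0.755179
R(backhaul modem) = exp(−0.00037 × 720) = 0.766133
R(antenna feeder) = exp(−0.00019 × 720) = 0.872145
Parallel (baseband processor, rectifier module, and power amplifier): 1 − (1 − 0.811558)(1 − 0.966726)(1 − 0.755179) = 0.998465
Series ([0.998465], backhaul modem, and antenna feeder): 0.998465 × 0.766133 × 0.872145 = 0.6672

0.6672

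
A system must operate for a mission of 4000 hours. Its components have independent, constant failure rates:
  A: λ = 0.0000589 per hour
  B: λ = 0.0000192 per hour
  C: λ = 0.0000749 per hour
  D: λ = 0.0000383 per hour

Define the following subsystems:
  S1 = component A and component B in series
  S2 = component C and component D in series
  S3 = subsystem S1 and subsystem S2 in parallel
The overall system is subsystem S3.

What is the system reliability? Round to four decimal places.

R(A) = exp(−0.0000589 × 4000) = 0.790097
R(B) = exp(−0.0000192 × 4000) = 0.926075
R(C) = exp(−0.0000749 × 4000) = 0.741115
R(D) = exp(−0.0000383 × 4000) = 0.857958
Series (A and B): 0.790097 × 0.926075 = 0.731689
Series (C and D): 0.741115 × 0.857958 = 0.635846
Parallel ([0.731689] and [0.635846]): 1 − (1 − 0.731689)(1 − 0.635846) = 0.9023

0.9023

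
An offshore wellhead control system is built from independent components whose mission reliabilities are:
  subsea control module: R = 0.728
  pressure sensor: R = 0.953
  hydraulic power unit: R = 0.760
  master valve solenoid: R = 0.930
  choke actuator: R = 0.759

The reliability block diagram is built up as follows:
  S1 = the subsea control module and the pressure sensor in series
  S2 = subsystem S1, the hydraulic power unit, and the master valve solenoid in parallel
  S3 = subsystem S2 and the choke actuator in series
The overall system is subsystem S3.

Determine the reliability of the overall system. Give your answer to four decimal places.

0.7551

Series (subsea control module and pressure sensor): 0.728000 × 0.953000 = 0.693784
Parallel ([0.693784], hydraulic power unit, and master valve solenoid): 1 − (1 − 0.693784)(1 − 0.760000)(1 − 0.930000) = 0.994856
Series ([0.994856] and choke actuator): 0.994856 × 0.759000 = 0.7551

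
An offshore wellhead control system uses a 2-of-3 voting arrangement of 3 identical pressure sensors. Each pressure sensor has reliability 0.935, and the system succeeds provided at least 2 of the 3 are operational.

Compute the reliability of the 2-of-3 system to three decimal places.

R = Σ_{i=2}^{3} C(3,i) p^i (1−p)^{3−i} with p = 0.935
C(3,2)·0.935^2·0.065^1 = 0.17047
C(3,3)·0.935^3·0.065^0 = 0.81740
Sum = 0.988

0.988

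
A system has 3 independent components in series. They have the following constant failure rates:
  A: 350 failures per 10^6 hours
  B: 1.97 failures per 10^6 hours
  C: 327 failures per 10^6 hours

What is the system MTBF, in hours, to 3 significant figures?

1470

Series of exponential components: λ_sys = Σ λ_i
λ_sys = 0.000350 + 0.00000197 + 0.000327 = 6.7897e-04 /h
MTBF = 1 / λ_sys = 1470 h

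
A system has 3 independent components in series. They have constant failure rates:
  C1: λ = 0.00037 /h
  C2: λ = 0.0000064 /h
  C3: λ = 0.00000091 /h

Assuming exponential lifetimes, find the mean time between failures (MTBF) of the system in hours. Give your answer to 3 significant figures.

Series of exponential components: λ_sys = Σ λ_i
λ_sys = 0.00037 + 0.0000064 + 0.00000091 = 3.7731e-04 /h
MTBF = 1 / λ_sys = 2650 h

2650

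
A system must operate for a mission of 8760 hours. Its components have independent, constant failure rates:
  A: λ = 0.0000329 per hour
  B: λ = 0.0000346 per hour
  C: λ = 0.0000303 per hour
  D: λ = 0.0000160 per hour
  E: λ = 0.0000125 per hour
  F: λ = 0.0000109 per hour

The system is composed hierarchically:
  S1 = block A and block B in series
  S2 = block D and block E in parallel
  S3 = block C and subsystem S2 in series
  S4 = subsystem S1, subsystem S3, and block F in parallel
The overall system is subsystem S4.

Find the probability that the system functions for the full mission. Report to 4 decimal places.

0.9901

R(A) = exp(−0.0000329 × 8760) = 0.749609
R(B) = exp(−0.0000346 × 8760) = 0.738528
R(C) = exp(−0.0000303 × 8760) = 0.766878
R(D) = exp(−0.0000160 × 8760) = 0.869219
R(E) = exp(−0.0000125 × 8760) = 0.896282
R(F) = exp(−0.0000109 × 8760) = 0.908933
Series (A and B): 0.749609 × 0.738528 = 0.553607
Parallel (D and E): 1 − (1 − 0.869219)(1 − 0.896282) = 0.986436
Series (C and [0.986436]): 0.766878 × 0.986436 = 0.756476
Parallel ([0.553607], [0.756476], and F): 1 − (1 − 0.553607)(1 − 0.756476)(1 − 0.908933) = 0.9901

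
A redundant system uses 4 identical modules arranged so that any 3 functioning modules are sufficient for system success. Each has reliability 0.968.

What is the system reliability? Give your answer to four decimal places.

0.9941

R = Σ_{i=3}^{4} C(4,i) p^i (1−p)^{4−i} with p = 0.968
C(4,3)·0.968^3·0.032^1 = 0.116101
C(4,4)·0.968^4·0.032^0 = 0.878014
Sum = 0.9941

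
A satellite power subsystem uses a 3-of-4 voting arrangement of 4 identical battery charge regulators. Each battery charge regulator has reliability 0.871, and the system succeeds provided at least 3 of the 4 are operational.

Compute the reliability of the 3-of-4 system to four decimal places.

0.9165

R = Σ_{i=3}^{4} C(4,i) p^i (1−p)^{4−i} with p = 0.871
C(4,3)·0.871^3·0.129^1 = 0.340961
C(4,4)·0.871^4·0.129^0 = 0.575536
Sum = 0.9165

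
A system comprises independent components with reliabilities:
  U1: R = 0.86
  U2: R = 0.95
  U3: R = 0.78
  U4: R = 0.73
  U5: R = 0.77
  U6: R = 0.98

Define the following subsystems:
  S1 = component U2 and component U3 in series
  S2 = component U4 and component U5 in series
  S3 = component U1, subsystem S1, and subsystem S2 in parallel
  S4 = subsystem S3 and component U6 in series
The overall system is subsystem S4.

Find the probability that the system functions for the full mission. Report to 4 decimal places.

0.9644

Series (U2 and U3): 0.950000 × 0.780000 = 0.741000
Series (U4 and U5): 0.730000 × 0.770000 = 0.562100
Parallel (U1, [0.741000], and [0.562100]): 1 − (1 − 0.860000)(1 − 0.741000)(1 − 0.562100) = 0.984122
Series ([0.984122] and U6): 0.984122 × 0.980000 = 0.9644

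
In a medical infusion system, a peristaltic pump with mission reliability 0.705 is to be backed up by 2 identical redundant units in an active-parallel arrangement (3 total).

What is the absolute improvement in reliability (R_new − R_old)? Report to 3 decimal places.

0.269

R_before = 0.705
R_after = 1 − (1 − 0.705)^3 = 0.974
ΔR = 0.974 − 0.705 = 0.269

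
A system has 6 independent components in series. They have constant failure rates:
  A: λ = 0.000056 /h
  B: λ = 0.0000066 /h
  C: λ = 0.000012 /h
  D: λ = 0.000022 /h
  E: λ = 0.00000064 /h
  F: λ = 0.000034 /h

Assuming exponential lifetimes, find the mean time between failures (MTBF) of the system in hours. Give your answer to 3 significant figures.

Series of exponential components: λ_sys = Σ λ_i
λ_sys = 0.000056 + 0.0000066 + 0.000012 + 0.000022 + 0.00000064 + 0.000034 = 1.3124e-04 /h
MTBF = 1 / λ_sys = 7620 h

7620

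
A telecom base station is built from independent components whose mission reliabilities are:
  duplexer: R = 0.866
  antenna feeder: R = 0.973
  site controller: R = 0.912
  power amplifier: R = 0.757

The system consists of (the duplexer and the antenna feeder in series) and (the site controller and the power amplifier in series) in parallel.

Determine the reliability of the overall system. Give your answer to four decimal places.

Series (duplexer and antenna feeder): 0.866000 × 0.973000 = 0.842618
Series (site controller and power amplifier): 0.912000 × 0.757000 = 0.690384
Parallel ([0.842618] and [0.690384]): 1 − (1 − 0.842618)(1 − 0.690384) = 0.9513

0.9513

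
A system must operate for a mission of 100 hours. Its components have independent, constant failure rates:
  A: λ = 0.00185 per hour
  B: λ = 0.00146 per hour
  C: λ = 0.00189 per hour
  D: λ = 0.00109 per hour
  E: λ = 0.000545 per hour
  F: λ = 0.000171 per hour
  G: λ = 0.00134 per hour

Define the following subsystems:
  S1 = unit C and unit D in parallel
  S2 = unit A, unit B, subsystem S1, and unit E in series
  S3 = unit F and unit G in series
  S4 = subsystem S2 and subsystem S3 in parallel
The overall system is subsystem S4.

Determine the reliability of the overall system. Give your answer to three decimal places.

R(A) = exp(−0.00185 × 100) = 0.83110
R(B) = exp(−0.00146 × 100) = 0.86416
R(C) = exp(−0.00189 × 100) = 0.82779
R(D) = exp(−0.00109 × 100) = 0.89673
R(E) = exp(−0.000545 × 100) = 0.94696
R(F) = exp(−0.000171 × 100) = 0.98305
R(G) = exp(−0.00134 × 100) = 0.87459
Parallel (C and D): 1 − (1 − 0.82779)(1 − 0.89673) = 0.98222
Series (A, B, [0.98222], and E): 0.83110 × 0.86416 × 0.98222 × 0.94696 = 0.66802
Series (F and G): 0.98305 × 0.87459 = 0.85977
Parallel ([0.66802] and [0.85977]): 1 − (1 − 0.66802)(1 − 0.85977) = 0.953

0.953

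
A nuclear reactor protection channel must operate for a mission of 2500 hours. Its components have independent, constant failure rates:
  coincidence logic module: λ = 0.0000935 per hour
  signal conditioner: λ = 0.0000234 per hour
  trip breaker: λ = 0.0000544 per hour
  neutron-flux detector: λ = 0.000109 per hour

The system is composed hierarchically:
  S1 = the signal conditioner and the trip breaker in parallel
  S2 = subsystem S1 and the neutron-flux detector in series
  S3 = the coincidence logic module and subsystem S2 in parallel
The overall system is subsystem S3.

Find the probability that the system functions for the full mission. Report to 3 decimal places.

R(coincidence logic module) = exp(−0.0000935 × 2500) = 0.79156
R(signal conditioner) = exp(−0.0000234 × 2500) = 0.94318
R(trip breaker) = exp(−0.0000544 × 2500) = 0.87284
R(neutron-flux detector) = exp(−0.000109 × 2500) = 0.76147
Parallel (signal conditioner and trip breaker): 1 − (1 − 0.94318)(1 − 0.87284) = 0.99277
Series ([0.99277] and neutron-flux detector): 0.99277 × 0.76147 = 0.75596
Parallel (coincidence logic module and [0.75596]): 1 − (1 − 0.79156)(1 − 0.75596) = 0.949

0.949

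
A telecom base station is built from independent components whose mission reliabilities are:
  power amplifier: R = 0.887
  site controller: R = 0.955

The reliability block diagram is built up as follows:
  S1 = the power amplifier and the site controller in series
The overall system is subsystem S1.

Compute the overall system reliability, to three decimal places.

Series (power amplifier and site controller): 0.88700 × 0.95500 = 0.847

0.847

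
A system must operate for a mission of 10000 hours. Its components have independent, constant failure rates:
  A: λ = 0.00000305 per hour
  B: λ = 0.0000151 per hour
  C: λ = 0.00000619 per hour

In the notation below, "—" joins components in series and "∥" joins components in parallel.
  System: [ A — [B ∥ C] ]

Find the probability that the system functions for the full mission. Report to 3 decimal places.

R(A) = exp(−0.00000305 × 10000) = 0.96996
R(B) = exp(−0.0000151 × 10000) = 0.85985
R(C) = exp(−0.00000619 × 10000) = 0.93998
Parallel (B and C): 1 − (1 − 0.85985)(1 − 0.93998) = 0.99159
Series (A and [0.99159]): 0.96996 × 0.99159 = 0.962

0.962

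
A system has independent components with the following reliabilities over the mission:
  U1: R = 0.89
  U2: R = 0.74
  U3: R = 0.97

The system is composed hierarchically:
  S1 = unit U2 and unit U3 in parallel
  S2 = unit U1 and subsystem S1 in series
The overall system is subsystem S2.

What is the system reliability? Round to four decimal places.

Parallel (U2 and U3): 1 − (1 − 0.740000)(1 − 0.970000) = 0.992200
Series (U1 and [0.992200]): 0.890000 × 0.992200 = 0.8831

0.8831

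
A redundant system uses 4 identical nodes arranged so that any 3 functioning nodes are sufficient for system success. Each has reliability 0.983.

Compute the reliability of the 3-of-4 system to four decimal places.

0.9983

R = Σ_{i=3}^{4} C(4,i) p^i (1−p)^{4−i} with p = 0.983
C(4,3)·0.983^3·0.017^1 = 0.064591
C(4,4)·0.983^4·0.017^0 = 0.933714
Sum = 0.9983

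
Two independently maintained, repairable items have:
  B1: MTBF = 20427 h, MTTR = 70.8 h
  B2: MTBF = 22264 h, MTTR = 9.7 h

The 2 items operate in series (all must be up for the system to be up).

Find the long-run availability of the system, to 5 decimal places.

A(B1) = MTBF/(MTBF+MTTR) = 20427/(20427+70.8) = 0.996546
A(B2) = MTBF/(MTBF+MTTR) = 22264/(22264+9.7) = 0.999565
Series availability: 0.996546 × 0.999565 = 0.99611

0.99611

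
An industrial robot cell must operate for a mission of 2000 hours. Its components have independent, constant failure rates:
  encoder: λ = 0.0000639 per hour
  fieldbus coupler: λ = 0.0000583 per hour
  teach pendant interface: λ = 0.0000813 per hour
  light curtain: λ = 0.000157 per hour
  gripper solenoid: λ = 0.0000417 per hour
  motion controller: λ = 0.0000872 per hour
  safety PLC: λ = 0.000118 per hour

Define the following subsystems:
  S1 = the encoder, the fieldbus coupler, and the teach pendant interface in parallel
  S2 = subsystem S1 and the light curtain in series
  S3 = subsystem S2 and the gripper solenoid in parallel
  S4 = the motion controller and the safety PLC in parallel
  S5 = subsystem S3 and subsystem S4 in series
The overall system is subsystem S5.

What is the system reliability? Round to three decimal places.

R(encoder) = exp(−0.0000639 × 2000) = 0.88003
R(fieldbus coupler) = exp(−0.0000583 × 2000) = 0.88994
R(teach pendant interface) = exp(−0.0000813 × 2000) = 0.84993
R(light curtain) = exp(−0.000157 × 2000) = 0.73052
R(gripper solenoid) = exp(−0.0000417 × 2000) = 0.91998
R(motion controller) = exp(−0.0000872 × 2000) = 0.83996
R(safety PLC) = exp(−0.000118 × 2000) = 0.78978
Parallel (encoder, fieldbus coupler, and teach pendant interface): 1 − (1 − 0.88003)(1 − 0.88994)(1 − 0.84993) = 0.99802
Series ([0.99802] and light curtain): 0.99802 × 0.73052 = 0.72907
Parallel ([0.72907] and gripper solenoid): 1 − (1 − 0.72907)(1 − 0.91998) = 0.97832
Parallel (motion controller and safety PLC): 1 − (1 − 0.83996)(1 − 0.78978) = 0.96636
Series ([0.97832] and [0.96636]): 0.97832 × 0.96636 = 0.945

0.945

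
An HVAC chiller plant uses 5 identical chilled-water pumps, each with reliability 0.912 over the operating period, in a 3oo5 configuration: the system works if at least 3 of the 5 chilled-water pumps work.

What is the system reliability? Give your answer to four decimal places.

0.9941

R = Σ_{i=3}^{5} C(5,i) p^i (1−p)^{5−i} with p = 0.912
C(5,3)·0.912^3·0.088^2 = 0.058742
C(5,4)·0.912^4·0.088^1 = 0.304391
C(5,5)·0.912^5·0.088^0 = 0.630920
Sum = 0.9941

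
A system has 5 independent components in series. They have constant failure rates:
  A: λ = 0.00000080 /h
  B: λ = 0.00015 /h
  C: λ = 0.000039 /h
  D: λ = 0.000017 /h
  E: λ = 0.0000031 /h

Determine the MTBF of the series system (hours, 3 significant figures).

Series of exponential components: λ_sys = Σ λ_i
λ_sys = 0.00000080 + 0.00015 + 0.000039 + 0.000017 + 0.0000031 = 2.0990e-04 /h
MTBF = 1 / λ_sys = 4760 h

4760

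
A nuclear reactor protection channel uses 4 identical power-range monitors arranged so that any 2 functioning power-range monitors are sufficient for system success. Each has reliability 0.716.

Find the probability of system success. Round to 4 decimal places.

R = Σ_{i=2}^{4} C(4,i) p^i (1−p)^{4−i} with p = 0.716
C(4,2)·0.716^2·0.284^2 = 0.248093
C(4,3)·0.716^3·0.284^1 = 0.416982
C(4,4)·0.716^4·0.284^0 = 0.262816
Sum = 0.9279

0.9279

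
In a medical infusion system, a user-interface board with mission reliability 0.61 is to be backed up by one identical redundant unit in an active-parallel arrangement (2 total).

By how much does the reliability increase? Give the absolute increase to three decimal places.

0.238

R_before = 0.61
R_after = 1 − (1 − 0.61)^2 = 0.848
ΔR = 0.848 − 0.61 = 0.238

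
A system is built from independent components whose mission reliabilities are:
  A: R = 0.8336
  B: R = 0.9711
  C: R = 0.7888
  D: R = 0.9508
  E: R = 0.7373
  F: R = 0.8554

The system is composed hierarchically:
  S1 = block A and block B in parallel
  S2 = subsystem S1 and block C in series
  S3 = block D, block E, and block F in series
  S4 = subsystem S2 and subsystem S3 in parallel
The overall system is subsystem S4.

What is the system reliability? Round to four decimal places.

0.9139

Parallel (A and B): 1 − (1 − 0.833600)(1 − 0.971100) = 0.995191
Series ([0.995191] and C): 0.995191 × 0.788800 = 0.785007
Series (D, E, and F): 0.950800 × 0.737300 × 0.855400 = 0.599657
Parallel ([0.785007] and [0.599657]): 1 − (1 − 0.785007)(1 − 0.599657) = 0.9139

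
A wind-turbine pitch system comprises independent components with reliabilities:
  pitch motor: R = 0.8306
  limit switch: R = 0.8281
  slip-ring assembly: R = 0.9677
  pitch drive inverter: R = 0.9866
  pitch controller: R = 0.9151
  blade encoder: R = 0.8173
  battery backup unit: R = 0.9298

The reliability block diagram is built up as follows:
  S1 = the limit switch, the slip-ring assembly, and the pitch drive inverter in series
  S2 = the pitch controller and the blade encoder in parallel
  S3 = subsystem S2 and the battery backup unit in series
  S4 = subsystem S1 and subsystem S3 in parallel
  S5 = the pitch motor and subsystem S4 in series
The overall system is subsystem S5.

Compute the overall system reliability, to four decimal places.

Series (limit switch, slip-ring assembly, and pitch drive inverter): 0.828100 × 0.967700 × 0.986600 = 0.790614
Parallel (pitch controller and blade encoder): 1 − (1 − 0.915100)(1 − 0.817300) = 0.984489
Series ([0.984489] and battery backup unit): 0.984489 × 0.929800 = 0.915378
Parallel ([0.790614] and [0.915378]): 1 − (1 − 0.790614)(1 − 0.915378) = 0.982281
Series (pitch motor and [0.982281]): 0.830600 × 0.982281 = 0.8159

0.8159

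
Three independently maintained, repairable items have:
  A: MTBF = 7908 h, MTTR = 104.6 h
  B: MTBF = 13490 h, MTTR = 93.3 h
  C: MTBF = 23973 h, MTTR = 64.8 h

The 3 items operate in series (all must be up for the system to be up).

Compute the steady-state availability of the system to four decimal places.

0.9775

A(A) = MTBF/(MTBF+MTTR) = 7908/(7908+104.6) = 0.986946
A(B) = MTBF/(MTBF+MTTR) = 13490/(13490+93.3) = 0.993131
A(C) = MTBF/(MTBF+MTTR) = 23973/(23973+64.8) = 0.997304
Series availability: 0.986946 × 0.993131 × 0.997304 = 0.9775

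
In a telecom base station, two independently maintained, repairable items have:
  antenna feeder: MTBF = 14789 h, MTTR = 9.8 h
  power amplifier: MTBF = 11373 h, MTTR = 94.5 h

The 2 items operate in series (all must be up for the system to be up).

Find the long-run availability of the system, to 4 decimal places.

0.9911

A(antenna feeder) = MTBF/(MTBF+MTTR) = 14789/(14789+9.8) = 0.999338
A(power amplifier) = MTBF/(MTBF+MTTR) = 11373/(11373+94.5) = 0.991759
Series availability: 0.999338 × 0.991759 = 0.9911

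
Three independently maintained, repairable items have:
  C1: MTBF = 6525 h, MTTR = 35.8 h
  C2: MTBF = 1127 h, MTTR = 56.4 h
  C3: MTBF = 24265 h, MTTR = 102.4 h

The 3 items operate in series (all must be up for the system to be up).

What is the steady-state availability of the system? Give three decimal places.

0.943

A(C1) = MTBF/(MTBF+MTTR) = 6525/(6525+35.8) = 0.994543
A(C2) = MTBF/(MTBF+MTTR) = 1127/(1127+56.4) = 0.952341
A(C3) = MTBF/(MTBF+MTTR) = 24265/(24265+102.4) = 0.995798
Series availability: 0.994543 × 0.952341 × 0.995798 = 0.943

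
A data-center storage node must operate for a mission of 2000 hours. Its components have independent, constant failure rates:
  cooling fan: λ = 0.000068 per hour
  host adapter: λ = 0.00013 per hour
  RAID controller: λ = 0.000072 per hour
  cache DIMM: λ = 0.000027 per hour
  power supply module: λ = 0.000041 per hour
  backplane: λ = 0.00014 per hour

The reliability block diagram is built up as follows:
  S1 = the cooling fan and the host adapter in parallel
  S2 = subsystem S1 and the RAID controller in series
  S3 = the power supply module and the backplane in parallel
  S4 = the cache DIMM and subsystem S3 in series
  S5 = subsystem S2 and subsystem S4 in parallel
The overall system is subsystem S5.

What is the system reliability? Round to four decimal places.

R(cooling fan) = exp(−0.000068 × 2000) = 0.872843
R(host adapter) = exp(−0.00013 × 2000) = 0.771052
R(RAID controller) = exp(−0.000072 × 2000) = 0.865888
R(cache DIMM) = exp(−0.000027 × 2000) = 0.947432
R(power supply module) = exp(−0.000041 × 2000) = 0.921272
R(backplane) = exp(−0.00014 × 2000) = 0.755784
Parallel (cooling fan and host adapter): 1 − (1 − 0.872843)(1 − 0.771052) = 0.970888
Series ([0.970888] and RAID controller): 0.970888 × 0.865888 = 0.840680
Parallel (power supply module and backplane): 1 − (1 − 0.921272)(1 − 0.755784) = 0.980773
Series (cache DIMM and [0.980773]): 0.947432 × 0.980773 = 0.929216
Parallel ([0.840680] and [0.929216]): 1 − (1 − 0.840680)(1 − 0.929216) = 0.9887

0.9887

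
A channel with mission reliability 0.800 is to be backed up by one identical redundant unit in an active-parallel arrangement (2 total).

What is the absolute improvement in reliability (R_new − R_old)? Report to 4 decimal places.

R_before = 0.800
R_after = 1 − (1 − 0.800)^2 = 0.9600
ΔR = 0.9600 − 0.800 = 0.1600

0.1600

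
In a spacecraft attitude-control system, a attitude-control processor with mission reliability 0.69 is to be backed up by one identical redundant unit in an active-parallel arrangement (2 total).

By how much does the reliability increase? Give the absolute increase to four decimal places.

0.2139

R_before = 0.69
R_after = 1 − (1 − 0.69)^2 = 0.9039
ΔR = 0.9039 − 0.69 = 0.2139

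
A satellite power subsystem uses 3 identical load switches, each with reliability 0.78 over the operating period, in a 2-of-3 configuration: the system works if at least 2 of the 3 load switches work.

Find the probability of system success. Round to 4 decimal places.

R = Σ_{i=2}^{3} C(3,i) p^i (1−p)^{3−i} with p = 0.78
C(3,2)·0.78^2·0.22^1 = 0.401544
C(3,3)·0.78^3·0.22^0 = 0.474552
Sum = 0.8761

0.8761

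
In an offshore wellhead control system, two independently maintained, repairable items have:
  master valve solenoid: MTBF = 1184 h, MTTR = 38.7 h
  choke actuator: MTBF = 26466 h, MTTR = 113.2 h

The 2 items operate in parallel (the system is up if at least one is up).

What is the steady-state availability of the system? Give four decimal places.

A(master valve solenoid) = MTBF/(MTBF+MTTR) = 1184/(1184+38.7) = 0.968349
A(choke actuator) = MTBF/(MTBF+MTTR) = 26466/(26466+113.2) = 0.995741
Parallel availability: 1 − (1 − 0.968349)(1 − 0.995741) = 0.9999

0.9999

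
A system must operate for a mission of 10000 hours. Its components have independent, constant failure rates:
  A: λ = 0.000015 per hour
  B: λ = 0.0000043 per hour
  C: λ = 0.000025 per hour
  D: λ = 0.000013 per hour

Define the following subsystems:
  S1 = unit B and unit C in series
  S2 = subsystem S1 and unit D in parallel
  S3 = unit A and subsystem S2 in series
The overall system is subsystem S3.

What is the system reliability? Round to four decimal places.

R(A) = exp(−0.000015 × 10000) = 0.860708
R(B) = exp(−0.0000043 × 10000) = 0.957911
R(C) = exp(−0.000025 × 10000) = 0.778801
R(D) = exp(−0.000013 × 10000) = 0.878095
Series (B and C): 0.957911 × 0.778801 = 0.746022
Parallel ([0.746022] and D): 1 − (1 − 0.746022)(1 − 0.878095) = 0.969039
Series (A and [0.969039]): 0.860708 × 0.969039 = 0.8341

0.8341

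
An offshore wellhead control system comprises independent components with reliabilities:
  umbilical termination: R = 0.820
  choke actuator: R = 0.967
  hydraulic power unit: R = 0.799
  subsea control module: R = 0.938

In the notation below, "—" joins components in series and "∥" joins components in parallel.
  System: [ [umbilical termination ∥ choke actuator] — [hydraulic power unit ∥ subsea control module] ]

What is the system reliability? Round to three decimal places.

0.982

Parallel (umbilical termination and choke actuator): 1 − (1 − 0.82000)(1 − 0.96700) = 0.99406
Parallel (hydraulic power unit and subsea control module): 1 − (1 − 0.79900)(1 − 0.93800) = 0.98754
Series ([0.99406] and [0.98754]): 0.99406 × 0.98754 = 0.982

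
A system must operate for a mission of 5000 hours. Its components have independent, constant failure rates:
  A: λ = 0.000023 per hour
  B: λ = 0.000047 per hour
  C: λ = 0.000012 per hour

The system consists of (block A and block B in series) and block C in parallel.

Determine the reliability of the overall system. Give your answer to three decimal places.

R(A) = exp(−0.000023 × 5000) = 0.89137
R(B) = exp(−0.000047 × 5000) = 0.79057
R(C) = exp(−0.000012 × 5000) = 0.94176
Series (A and B): 0.89137 × 0.79057 = 0.70469
Parallel ([0.70469] and C): 1 − (1 − 0.70469)(1 − 0.94176) = 0.983

0.983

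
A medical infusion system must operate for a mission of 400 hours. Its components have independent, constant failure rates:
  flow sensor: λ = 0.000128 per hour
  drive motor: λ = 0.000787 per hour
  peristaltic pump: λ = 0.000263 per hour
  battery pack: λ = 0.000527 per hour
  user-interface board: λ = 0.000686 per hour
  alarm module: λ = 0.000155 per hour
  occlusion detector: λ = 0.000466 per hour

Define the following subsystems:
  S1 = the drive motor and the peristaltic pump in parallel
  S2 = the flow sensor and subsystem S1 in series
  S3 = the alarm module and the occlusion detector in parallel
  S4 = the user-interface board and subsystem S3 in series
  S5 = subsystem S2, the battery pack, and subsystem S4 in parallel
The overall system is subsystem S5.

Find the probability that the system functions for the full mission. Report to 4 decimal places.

R(flow sensor) = exp(−0.000128 × 400) = 0.950089
R(drive motor) = exp(−0.000787 × 400) = 0.729935
R(peristaltic pump) = exp(−0.000263 × 400) = 0.900144
R(battery pack) = exp(−0.000527 × 400) = 0.809936
R(user-interface board) = exp(−0.000686 × 400) = 0.760028
R(alarm module) = exp(−0.000155 × 400) = 0.939883
R(occlusion detector) = exp(−0.000466 × 400) = 0.829942
Parallel (drive motor and peristaltic pump): 1 − (1 − 0.729935)(1 − 0.900144) = 0.973032
Series (flow sensor and [0.973032]): 0.950089 × 0.973032 = 0.924467
Parallel (alarm module and occlusion detector): 1 − (1 − 0.939883)(1 − 0.829942) = 0.989777
Series (user-interface board and [0.989777]): 0.760028 × 0.989777 = 0.752258
Parallel ([0.924467], battery pack, and [0.752258]): 1 − (1 − 0.924467)(1 − 0.809936)(1 − 0.752258) = 0.9964

0.9964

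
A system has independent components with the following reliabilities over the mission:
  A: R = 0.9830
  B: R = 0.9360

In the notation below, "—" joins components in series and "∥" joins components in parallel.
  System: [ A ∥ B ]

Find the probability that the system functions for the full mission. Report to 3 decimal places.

Parallel (A and B): 1 − (1 − 0.98300)(1 − 0.93600) = 0.999

0.999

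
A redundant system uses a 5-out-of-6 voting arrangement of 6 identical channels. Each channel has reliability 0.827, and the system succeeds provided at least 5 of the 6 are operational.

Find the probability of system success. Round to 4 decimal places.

R = Σ_{i=5}^{6} C(6,i) p^i (1−p)^{6−i} with p = 0.827
C(6,5)·0.827^5·0.173^1 = 0.401536
C(6,6)·0.827^6·0.173^0 = 0.319914
Sum = 0.7215

0.7215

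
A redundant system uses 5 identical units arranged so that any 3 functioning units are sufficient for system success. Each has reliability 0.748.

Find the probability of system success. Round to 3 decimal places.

R = Σ_{i=3}^{5} C(5,i) p^i (1−p)^{5−i} with p = 0.748
C(5,3)·0.748^3·0.252^2 = 0.26577
C(5,4)·0.748^4·0.252^1 = 0.39444
C(5,5)·0.748^5·0.252^0 = 0.23416
Sum = 0.894

0.894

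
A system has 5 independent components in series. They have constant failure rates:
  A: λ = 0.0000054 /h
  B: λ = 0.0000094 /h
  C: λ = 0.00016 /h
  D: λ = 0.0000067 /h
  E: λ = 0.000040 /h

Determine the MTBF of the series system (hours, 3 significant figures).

4510

Series of exponential components: λ_sys = Σ λ_i
λ_sys = 0.0000054 + 0.0000094 + 0.00016 + 0.0000067 + 0.000040 = 2.2150e-04 /h
MTBF = 1 / λ_sys = 4510 h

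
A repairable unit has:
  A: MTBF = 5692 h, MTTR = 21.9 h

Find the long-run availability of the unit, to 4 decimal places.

0.9962

A(A) = MTBF/(MTBF+MTTR) = 5692/(5692+21.9) = 0.9962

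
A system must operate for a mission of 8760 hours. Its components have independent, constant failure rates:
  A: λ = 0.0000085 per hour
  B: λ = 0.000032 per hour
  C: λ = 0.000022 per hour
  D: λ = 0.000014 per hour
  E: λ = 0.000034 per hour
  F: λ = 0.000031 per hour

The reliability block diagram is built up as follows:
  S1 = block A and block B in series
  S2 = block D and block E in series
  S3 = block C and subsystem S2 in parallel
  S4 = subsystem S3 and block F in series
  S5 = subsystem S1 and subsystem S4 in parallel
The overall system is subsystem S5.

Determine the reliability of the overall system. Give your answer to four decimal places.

R(A) = exp(−0.0000085 × 8760) = 0.928245
R(B) = exp(−0.000032 × 8760) = 0.755542
R(C) = exp(−0.000022 × 8760) = 0.824713
R(D) = exp(−0.000014 × 8760) = 0.884582
R(E) = exp(−0.000034 × 8760) = 0.742420
R(F) = exp(−0.000031 × 8760) = 0.762190
Series (A and B): 0.928245 × 0.755542 = 0.701328
Series (D and E): 0.884582 × 0.742420 = 0.656731
Parallel (C and [0.656731]): 1 − (1 − 0.824713)(1 − 0.656731) = 0.939829
Series ([0.939829] and F): 0.939829 × 0.762190 = 0.716328
Parallel ([0.701328] and [0.716328]): 1 − (1 − 0.701328)(1 − 0.716328) = 0.9153

0.9153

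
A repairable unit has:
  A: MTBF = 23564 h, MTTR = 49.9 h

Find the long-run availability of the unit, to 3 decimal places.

A(A) = MTBF/(MTBF+MTTR) = 23564/(23564+49.9) = 0.998

0.998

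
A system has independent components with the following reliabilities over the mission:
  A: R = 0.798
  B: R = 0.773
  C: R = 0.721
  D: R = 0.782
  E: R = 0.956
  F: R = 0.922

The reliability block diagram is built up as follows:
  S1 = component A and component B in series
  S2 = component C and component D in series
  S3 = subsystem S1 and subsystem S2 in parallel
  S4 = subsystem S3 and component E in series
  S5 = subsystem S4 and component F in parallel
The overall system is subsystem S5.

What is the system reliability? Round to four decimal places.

Series (A and B): 0.798000 × 0.773000 = 0.616854
Series (C and D): 0.721000 × 0.782000 = 0.563822
Parallel ([0.616854] and [0.563822]): 1 − (1 − 0.616854)(1 − 0.563822) = 0.832880
Series ([0.832880] and E): 0.832880 × 0.956000 = 0.796233
Parallel ([0.796233] and F): 1 − (1 − 0.796233)(1 − 0.922000) = 0.9841

0.9841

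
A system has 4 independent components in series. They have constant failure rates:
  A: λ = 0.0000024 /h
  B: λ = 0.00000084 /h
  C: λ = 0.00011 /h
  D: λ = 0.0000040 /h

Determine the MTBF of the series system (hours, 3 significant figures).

Series of exponential components: λ_sys = Σ λ_i
λ_sys = 0.0000024 + 0.00000084 + 0.00011 + 0.0000040 = 1.1724e-04 /h
MTBF = 1 / λ_sys = 8530 h

8530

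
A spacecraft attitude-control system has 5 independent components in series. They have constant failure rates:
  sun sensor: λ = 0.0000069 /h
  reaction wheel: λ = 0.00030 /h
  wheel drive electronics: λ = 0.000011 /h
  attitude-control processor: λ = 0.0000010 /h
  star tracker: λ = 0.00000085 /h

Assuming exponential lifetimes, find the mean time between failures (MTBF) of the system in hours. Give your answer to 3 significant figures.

Series of exponential components: λ_sys = Σ λ_i
λ_sys = 0.0000069 + 0.00030 + 0.000011 + 0.0000010 + 0.00000085 = 3.1975e-04 /h
MTBF = 1 / λ_sys = 3130 h

3130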